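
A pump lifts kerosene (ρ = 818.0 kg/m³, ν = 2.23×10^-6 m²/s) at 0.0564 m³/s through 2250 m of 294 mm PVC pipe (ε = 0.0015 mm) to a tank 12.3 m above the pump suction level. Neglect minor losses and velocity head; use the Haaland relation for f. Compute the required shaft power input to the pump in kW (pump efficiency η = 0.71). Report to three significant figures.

V = 4Q/(πD²) = 0.8308 m/s; Re = 1.10×10^5; ε/D = 5.10×10^-6; f = 0.01751
h_f = f(L/D)V²/2g = 4.714 m
Total head H = z + h_f = 12.3 + 4.714 = 17.01 m
P_hyd = ρgQH = 818.0·9.81·0.0564·17.01 = 7.700 kW
P_shaft = P_hyd/η = 7.700/0.71 = 10.85 kW

P_shaft ≈ 10.8 kW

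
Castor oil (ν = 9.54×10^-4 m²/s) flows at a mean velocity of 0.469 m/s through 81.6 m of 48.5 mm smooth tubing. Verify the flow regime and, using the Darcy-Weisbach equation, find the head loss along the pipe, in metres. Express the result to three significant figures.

Re = VD/ν = 0.469·0.04850/9.54×10^-4 = 23.8 → laminar (Re < 2300)
f = 64/Re = 2.684
h_f = f(L/D)V²/(2g) = 2.684·(81.6/0.04850)·0.469²/(2·9.81) = 50.63 m

h_f ≈ 50.6 m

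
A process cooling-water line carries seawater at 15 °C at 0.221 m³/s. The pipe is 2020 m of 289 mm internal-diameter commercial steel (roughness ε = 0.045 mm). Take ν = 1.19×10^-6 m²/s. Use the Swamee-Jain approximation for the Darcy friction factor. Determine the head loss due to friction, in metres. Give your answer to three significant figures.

h_f ≈ 58.5 m

V = 4Q/(πD²) = 4·0.221/(π·0.289²) = 3.369 m/s
Re = VD/ν = 3.369·0.289/1.19×10^-6 = 8.18×10^5 → turbulent
ε/D = 0.045/289 = 1.56×10^-4
Swamee-Jain: f = 0.01446
h_f = f(L/D)V²/(2g) = 0.01446·(2020/0.289)·3.369²/(2·9.81) = 58.46 m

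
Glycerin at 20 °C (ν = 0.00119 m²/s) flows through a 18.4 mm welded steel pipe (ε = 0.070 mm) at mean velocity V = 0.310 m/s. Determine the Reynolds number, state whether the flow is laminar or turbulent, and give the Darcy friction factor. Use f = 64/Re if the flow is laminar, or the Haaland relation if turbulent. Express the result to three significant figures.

Re ≈ 4.79; laminar; f = 64/Re ≈ 13.4

Re = VD/ν = 0.3100·0.0184/0.00119 = 4.79
Re < 2300 → laminar → f = 64/Re = 13.35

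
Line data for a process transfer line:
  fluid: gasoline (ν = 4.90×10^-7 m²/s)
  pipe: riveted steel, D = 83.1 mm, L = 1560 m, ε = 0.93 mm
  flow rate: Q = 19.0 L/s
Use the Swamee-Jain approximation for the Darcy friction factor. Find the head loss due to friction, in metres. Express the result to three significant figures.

h_f ≈ 464 m

V = 4Q/(πD²) = 4·0.0190/(π·0.0831²) = 3.503 m/s
Re = VD/ν = 3.503·0.0831/4.90×10^-7 = 5.94×10^5 → turbulent
ε/D = 0.93/83.1 = 0.0112
Swamee-Jain: f = 0.03955
h_f = f(L/D)V²/(2g) = 0.03955·(1560/0.0831)·3.503²/(2·9.81) = 464.4 m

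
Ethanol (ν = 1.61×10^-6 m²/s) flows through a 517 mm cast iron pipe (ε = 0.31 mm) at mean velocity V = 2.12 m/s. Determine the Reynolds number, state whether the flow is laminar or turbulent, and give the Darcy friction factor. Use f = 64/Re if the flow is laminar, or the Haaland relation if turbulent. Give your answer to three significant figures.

Re = VD/ν = 2.120·0.517/1.61×10^-6 = 6.81×10^5
Re > 4000 → turbulent; ε/D = 6.00×10^-4
Haaland: f = 0.01799

Re ≈ 6.81×10^5; turbulent; f ≈ 0.0180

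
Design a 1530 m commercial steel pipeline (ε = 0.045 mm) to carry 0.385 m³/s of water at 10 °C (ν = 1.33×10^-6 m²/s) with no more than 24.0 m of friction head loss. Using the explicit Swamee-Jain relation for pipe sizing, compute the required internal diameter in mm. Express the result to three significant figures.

D ≈ 408 mm

Swamee-Jain (Type III): D = 0.66·[ε^1.25·(LQ²/(gh_f))^4.75 + ν·Q^9.4·(L/(gh_f))^5.2]^0.04
LQ²/(gh_f) = 0.9632; L/(gh_f) = 6.498
Term 1 = ε^1.25·(…)^4.75 = 3.08×10^-6; Term 2 = ν·Q^9.4·(…)^5.2 = 2.84×10^-6
D = 0.66·(3.08×10^-6 + 2.84×10^-6)^0.04 = 0.4078 m = 408 mm
Check: V = 2.95 m/s, Re = 9.04×10^5, f = 0.01377, h_f = 22.9 m ≈ 24.0 m ✓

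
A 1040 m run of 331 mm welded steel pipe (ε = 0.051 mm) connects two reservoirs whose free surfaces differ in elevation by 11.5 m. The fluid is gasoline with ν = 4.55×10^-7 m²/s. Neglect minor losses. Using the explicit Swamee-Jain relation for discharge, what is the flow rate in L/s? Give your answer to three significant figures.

Swamee-Jain (Type II): Q = -0.965·√(gD⁵h_f/L)·ln[ε/(3.7D) + √(3.17ν²L/(gD³h_f))]
√(gD⁵h_f/L) = √(9.81·0.331⁵·11.5/1040) = 0.02076
ε/(3.7D) = 4.16×10^-5; √(3.17ν²L/(gD³h_f)) = 1.29×10^-5
Q = -0.965·0.02076·ln(5.456×10^-5) = 0.1967 m³/s
Check: V = 2.29 m/s, Re = 1.66×10^6, f = 0.01383, h_f = 11.6 m ≈ 11.5 m ✓

Q ≈ 197 L/s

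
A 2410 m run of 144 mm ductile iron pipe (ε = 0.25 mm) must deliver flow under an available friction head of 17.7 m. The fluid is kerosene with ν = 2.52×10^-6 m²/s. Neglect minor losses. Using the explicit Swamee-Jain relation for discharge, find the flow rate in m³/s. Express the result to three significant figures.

Q ≈ 0.0146 m³/s

Swamee-Jain (Type II): Q = -0.965·√(gD⁵h_f/L)·ln[ε/(3.7D) + √(3.17ν²L/(gD³h_f))]
√(gD⁵h_f/L) = √(9.81·0.144⁵·17.7/2410) = 0.002112
ε/(3.7D) = 4.69×10^-4; √(3.17ν²L/(gD³h_f)) = 3.06×10^-4
Q = -0.965·0.002112·ln(7.751×10^-4) = 0.01460 m³/s
Check: V = 0.896 m/s, Re = 5.12×10^4, f = 0.02607, h_f = 17.9 m ≈ 17.7 m ✓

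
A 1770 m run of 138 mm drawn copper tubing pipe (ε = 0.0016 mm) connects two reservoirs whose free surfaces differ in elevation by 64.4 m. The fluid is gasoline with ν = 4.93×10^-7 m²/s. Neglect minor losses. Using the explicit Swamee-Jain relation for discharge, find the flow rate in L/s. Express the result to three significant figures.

Q ≈ 42.2 L/s

Swamee-Jain (Type II): Q = -0.965·√(gD⁵h_f/L)·ln[ε/(3.7D) + √(3.17ν²L/(gD³h_f))]
√(gD⁵h_f/L) = √(9.81·0.138⁵·64.4/1770) = 0.004227
ε/(3.7D) = 3.13×10^-6; √(3.17ν²L/(gD³h_f)) = 2.87×10^-5
Q = -0.965·0.004227·ln(3.179×10^-5) = 0.04224 m³/s
Check: V = 2.82 m/s, Re = 7.91×10^5, f = 0.01233, h_f = 64.3 m ≈ 64.4 m ✓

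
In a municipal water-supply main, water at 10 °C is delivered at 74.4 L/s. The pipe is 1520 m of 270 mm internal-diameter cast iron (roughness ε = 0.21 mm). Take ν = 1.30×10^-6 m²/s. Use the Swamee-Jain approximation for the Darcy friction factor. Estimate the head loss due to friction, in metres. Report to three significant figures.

h_f ≈ 9.63 m

V = 4Q/(πD²) = 4·0.0744/(π·0.270²) = 1.299 m/s
Re = VD/ν = 1.299·0.270/1.30×10^-6 = 2.70×10^5 → turbulent
ε/D = 0.21/270 = 7.78×10^-4
Swamee-Jain: f = 0.01988
h_f = f(L/D)V²/(2g) = 0.01988·(1520/0.270)·1.299²/(2·9.81) = 9.633 m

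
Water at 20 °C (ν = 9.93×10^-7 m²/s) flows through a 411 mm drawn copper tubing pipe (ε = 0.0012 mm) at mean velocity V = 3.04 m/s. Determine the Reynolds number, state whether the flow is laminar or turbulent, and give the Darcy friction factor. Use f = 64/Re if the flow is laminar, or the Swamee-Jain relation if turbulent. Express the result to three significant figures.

Re = VD/ν = 3.040·0.411/9.93×10^-7 = 1.26×10^6
Re > 4000 → turbulent; ε/D = 2.92×10^-6
Swamee-Jain: f = 0.01126

Re ≈ 1.26×10^6; turbulent; f ≈ 0.0113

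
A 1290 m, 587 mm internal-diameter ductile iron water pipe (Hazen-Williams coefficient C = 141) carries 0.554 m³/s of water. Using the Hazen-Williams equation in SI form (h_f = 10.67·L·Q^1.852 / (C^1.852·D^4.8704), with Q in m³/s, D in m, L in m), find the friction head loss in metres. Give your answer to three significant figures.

h_f ≈ 6.46 m

h_f = 10.67·1290·0.554^1.852 / (141^1.852·0.587^4.8704) = 6.460 m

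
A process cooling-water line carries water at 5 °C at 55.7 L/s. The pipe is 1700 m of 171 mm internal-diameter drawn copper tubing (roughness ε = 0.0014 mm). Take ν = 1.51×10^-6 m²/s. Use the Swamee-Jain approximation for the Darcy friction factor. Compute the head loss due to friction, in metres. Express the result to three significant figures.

h_f ≈ 43.8 m

V = 4Q/(πD²) = 4·0.0557/(π·0.171²) = 2.425 m/s
Re = VD/ν = 2.425·0.171/1.51×10^-6 = 2.75×10^5 → turbulent
ε/D = 0.0014/171 = 8.19×10^-6
Swamee-Jain: f = 0.01471
h_f = f(L/D)V²/(2g) = 0.01471·(1700/0.171)·2.425²/(2·9.81) = 43.83 m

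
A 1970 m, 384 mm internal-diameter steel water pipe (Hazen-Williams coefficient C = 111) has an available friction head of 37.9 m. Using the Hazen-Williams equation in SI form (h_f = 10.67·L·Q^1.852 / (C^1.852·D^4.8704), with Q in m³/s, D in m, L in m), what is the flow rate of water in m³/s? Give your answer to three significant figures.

Rearranging: Q = [h_f·C^1.852·D^4.8704 / (10.67·L)]^(1/1.852)
Q = [37.9·111^1.852·0.384^4.8704 / (10.67·1970)]^0.540 = 0.2955 m³/s

Q ≈ 0.296 m³/s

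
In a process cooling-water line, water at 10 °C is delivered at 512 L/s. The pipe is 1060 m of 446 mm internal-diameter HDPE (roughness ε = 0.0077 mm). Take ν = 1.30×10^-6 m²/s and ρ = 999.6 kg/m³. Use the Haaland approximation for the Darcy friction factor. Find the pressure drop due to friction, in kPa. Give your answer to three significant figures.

V = 4Q/(πD²) = 4·0.512/(π·0.446²) = 3.277 m/s
Re = VD/ν = 3.277·0.446/1.30×10^-6 = 1.12×10^6 → turbulent
ε/D = 0.0077/446 = 1.73×10^-5
Haaland: f = 0.01171
h_f = f(L/D)V²/(2g) = 0.01171·(1060/0.446)·3.277²/(2·9.81) = 15.24 m
Δp = ρg·h_f = 999.6·9.81·15.24 = 149.4 kPa

Δp ≈ 149 kPa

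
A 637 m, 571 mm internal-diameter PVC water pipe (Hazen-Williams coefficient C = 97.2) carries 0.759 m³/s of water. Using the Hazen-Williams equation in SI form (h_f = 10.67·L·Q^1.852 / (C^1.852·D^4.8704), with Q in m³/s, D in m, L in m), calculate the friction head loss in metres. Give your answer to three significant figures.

h_f = 10.67·637·0.759^1.852 / (97.2^1.852·0.571^4.8704) = 13.02 m

h_f ≈ 13.0 m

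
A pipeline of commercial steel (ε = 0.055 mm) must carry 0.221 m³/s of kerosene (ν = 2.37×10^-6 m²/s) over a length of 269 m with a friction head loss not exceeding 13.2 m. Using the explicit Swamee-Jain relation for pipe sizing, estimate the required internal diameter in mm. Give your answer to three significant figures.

D ≈ 268 mm

Swamee-Jain (Type III): D = 0.66·[ε^1.25·(LQ²/(gh_f))^4.75 + ν·Q^9.4·(L/(gh_f))^5.2]^0.04
LQ²/(gh_f) = 0.1015; L/(gh_f) = 2.077
Term 1 = ε^1.25·(…)^4.75 = 9.02×10^-11; Term 2 = ν·Q^9.4·(…)^5.2 = 7.30×10^-11
D = 0.66·(9.02×10^-11 + 7.30×10^-11)^0.04 = 0.2679 m = 268 mm
Check: V = 3.92 m/s, Re = 4.43×10^5, f = 0.01573, h_f = 12.4 m ≈ 13.2 m ✓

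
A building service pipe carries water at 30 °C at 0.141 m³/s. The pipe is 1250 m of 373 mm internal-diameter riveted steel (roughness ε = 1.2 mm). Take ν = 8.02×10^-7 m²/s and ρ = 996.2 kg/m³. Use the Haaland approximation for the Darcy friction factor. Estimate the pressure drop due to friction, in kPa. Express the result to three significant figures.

Δp ≈ 74.9 kPa

V = 4Q/(πD²) = 4·0.141/(π·0.373²) = 1.290 m/s
Re = VD/ν = 1.290·0.373/8.02×10^-7 = 6.00×10^5 → turbulent
ε/D = 1.2/373 = 0.00322
Haaland: f = 0.02693
h_f = f(L/D)V²/(2g) = 0.02693·(1250/0.373)·1.290²/(2·9.81) = 7.660 m
Δp = ρg·h_f = 996.2·9.81·7.660 = 74.86 kPa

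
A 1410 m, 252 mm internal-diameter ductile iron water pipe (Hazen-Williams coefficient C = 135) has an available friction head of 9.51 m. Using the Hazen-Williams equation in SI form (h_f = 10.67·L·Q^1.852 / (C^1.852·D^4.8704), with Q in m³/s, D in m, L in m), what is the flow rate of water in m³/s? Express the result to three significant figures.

Q ≈ 0.0674 m³/s

Rearranging: Q = [h_f·C^1.852·D^4.8704 / (10.67·L)]^(1/1.852)
Q = [9.51·135^1.852·0.252^4.8704 / (10.67·1410)]^0.540 = 0.06741 m³/s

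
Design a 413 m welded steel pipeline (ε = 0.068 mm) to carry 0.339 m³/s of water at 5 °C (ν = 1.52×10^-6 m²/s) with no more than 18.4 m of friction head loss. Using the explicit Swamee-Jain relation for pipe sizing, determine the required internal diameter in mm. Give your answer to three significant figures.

D ≈ 321 mm

Swamee-Jain (Type III): D = 0.66·[ε^1.25·(LQ²/(gh_f))^4.75 + ν·Q^9.4·(L/(gh_f))^5.2]^0.04
LQ²/(gh_f) = 0.2629; L/(gh_f) = 2.288
Term 1 = ε^1.25·(…)^4.75 = 1.08×10^-8; Term 2 = ν·Q^9.4·(…)^5.2 = 4.31×10^-9
D = 0.66·(1.08×10^-8 + 4.31×10^-9)^0.04 = 0.3212 m = 321 mm
Check: V = 4.18 m/s, Re = 8.84×10^5, f = 0.01500, h_f = 17.2 m ≈ 18.4 m ✓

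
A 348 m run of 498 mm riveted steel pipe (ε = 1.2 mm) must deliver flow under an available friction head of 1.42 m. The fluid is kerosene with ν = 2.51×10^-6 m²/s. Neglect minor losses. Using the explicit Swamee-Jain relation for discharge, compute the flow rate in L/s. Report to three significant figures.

Q ≈ 245 L/s

Swamee-Jain (Type II): Q = -0.965·√(gD⁵h_f/L)·ln[ε/(3.7D) + √(3.17ν²L/(gD³h_f))]
√(gD⁵h_f/L) = √(9.81·0.498⁵·1.42/348) = 0.03502
ε/(3.7D) = 6.51×10^-4; √(3.17ν²L/(gD³h_f)) = 6.36×10^-5
Q = -0.965·0.03502·ln(7.148×10^-4) = 0.2448 m³/s
Check: V = 1.26 m/s, Re = 2.49×10^5, f = 0.02542, h_f = 1.43 m ≈ 1.42 m ✓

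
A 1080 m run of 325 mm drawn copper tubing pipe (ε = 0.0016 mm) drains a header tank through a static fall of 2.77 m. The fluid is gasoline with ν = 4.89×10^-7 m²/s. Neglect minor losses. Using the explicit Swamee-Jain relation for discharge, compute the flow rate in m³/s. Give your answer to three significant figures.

Swamee-Jain (Type II): Q = -0.965·√(gD⁵h_f/L)·ln[ε/(3.7D) + √(3.17ν²L/(gD³h_f))]
√(gD⁵h_f/L) = √(9.81·0.325⁵·2.77/1080) = 0.009551
ε/(3.7D) = 1.33×10^-6; √(3.17ν²L/(gD³h_f)) = 2.96×10^-5
Q = -0.965·0.009551·ln(3.096×10^-5) = 0.09570 m³/s
Check: V = 1.15 m/s, Re = 7.67×10^5, f = 0.01225, h_f = 2.76 m ≈ 2.77 m ✓

Q ≈ 0.0957 m³/s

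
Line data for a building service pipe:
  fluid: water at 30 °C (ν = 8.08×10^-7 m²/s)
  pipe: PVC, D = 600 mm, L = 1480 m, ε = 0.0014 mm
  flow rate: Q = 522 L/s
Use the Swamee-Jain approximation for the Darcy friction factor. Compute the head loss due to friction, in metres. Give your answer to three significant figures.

V = 4Q/(πD²) = 4·0.522/(π·0.600²) = 1.846 m/s
Re = VD/ν = 1.846·0.600/8.08×10^-7 = 1.37×10^6 → turbulent
ε/D = 0.0014/600 = 2.33×10^-6
Swamee-Jain: f = 0.01109
h_f = f(L/D)V²/(2g) = 0.01109·(1480/0.600)·1.846²/(2·9.81) = 4.751 m

h_f ≈ 4.75 m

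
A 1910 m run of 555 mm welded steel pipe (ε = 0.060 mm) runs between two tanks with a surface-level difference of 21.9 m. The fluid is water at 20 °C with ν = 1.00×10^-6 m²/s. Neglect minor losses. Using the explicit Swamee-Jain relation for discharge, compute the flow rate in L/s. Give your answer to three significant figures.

Swamee-Jain (Type II): Q = -0.965·√(gD⁵h_f/L)·ln[ε/(3.7D) + √(3.17ν²L/(gD³h_f))]
√(gD⁵h_f/L) = √(9.81·0.555⁵·21.9/1910) = 0.07696
ε/(3.7D) = 2.92×10^-5; √(3.17ν²L/(gD³h_f)) = 1.28×10^-5
Q = -0.965·0.07696·ln(4.206×10^-5) = 0.7484 m³/s
Check: V = 3.09 m/s, Re = 1.72×10^6, f = 0.01313, h_f = 22.0 m ≈ 21.9 m ✓

Q ≈ 748 L/s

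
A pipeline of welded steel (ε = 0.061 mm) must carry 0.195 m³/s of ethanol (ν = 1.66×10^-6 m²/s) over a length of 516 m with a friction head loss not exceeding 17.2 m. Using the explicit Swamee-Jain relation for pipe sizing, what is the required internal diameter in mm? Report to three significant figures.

Swamee-Jain (Type III): D = 0.66·[ε^1.25·(LQ²/(gh_f))^4.75 + ν·Q^9.4·(L/(gh_f))^5.2]^0.04
LQ²/(gh_f) = 0.1163; L/(gh_f) = 3.058
Term 1 = ε^1.25·(…)^4.75 = 1.96×10^-10; Term 2 = ν·Q^9.4·(…)^5.2 = 1.18×10^-10
D = 0.66·(1.96×10^-10 + 1.18×10^-10)^0.04 = 0.2751 m = 275 mm
Check: V = 3.28 m/s, Re = 5.44×10^5, f = 0.01561, h_f = 16.1 m ≈ 17.2 m ✓

D ≈ 275 mm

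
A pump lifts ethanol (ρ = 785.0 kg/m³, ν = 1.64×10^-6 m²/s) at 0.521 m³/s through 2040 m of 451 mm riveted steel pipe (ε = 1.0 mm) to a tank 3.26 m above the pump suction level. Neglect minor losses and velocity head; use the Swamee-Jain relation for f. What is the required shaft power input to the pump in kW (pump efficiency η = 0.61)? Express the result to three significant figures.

V = 4Q/(πD²) = 3.261 m/s; Re = 8.97×10^5; ε/D = 0.00222; f = 0.02435
h_f = f(L/D)V²/2g = 59.70 m
Total head H = z + h_f = 3.26 + 59.70 = 62.96 m
P_hyd = ρgQH = 785.0·9.81·0.521·62.96 = 252.6 kW
P_shaft = P_hyd/η = 252.6/0.61 = 414.1 kW

P_shaft ≈ 414 kW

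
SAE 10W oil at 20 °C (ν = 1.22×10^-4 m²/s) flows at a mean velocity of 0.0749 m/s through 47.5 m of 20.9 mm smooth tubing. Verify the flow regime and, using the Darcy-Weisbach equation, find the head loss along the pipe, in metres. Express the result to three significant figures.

Re = VD/ν = 0.0749·0.02090/1.22×10^-4 = 12.8 → laminar (Re < 2300)
f = 64/Re = 4.988
h_f = f(L/D)V²/(2g) = 4.988·(47.5/0.02090)·0.0749²/(2·9.81) = 3.241 m

h_f ≈ 3.24 m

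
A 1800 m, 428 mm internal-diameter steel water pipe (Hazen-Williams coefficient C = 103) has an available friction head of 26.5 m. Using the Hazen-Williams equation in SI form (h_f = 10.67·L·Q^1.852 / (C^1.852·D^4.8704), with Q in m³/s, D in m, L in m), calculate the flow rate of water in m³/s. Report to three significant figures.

Rearranging: Q = [h_f·C^1.852·D^4.8704 / (10.67·L)]^(1/1.852)
Q = [26.5·103^1.852·0.428^4.8704 / (10.67·1800)]^0.540 = 0.3157 m³/s

Q ≈ 0.316 m³/s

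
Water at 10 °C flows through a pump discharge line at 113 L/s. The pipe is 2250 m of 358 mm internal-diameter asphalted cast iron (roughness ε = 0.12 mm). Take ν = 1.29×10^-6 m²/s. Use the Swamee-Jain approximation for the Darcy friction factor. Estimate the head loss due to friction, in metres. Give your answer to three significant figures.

h_f ≈ 6.96 m

V = 4Q/(πD²) = 4·0.113/(π·0.358²) = 1.123 m/s
Re = VD/ν = 1.123·0.358/1.29×10^-6 = 3.12×10^5 → turbulent
ε/D = 0.12/358 = 3.35×10^-4
Swamee-Jain: f = 0.01725
h_f = f(L/D)V²/(2g) = 0.01725·(2250/0.358)·1.123²/(2·9.81) = 6.962 m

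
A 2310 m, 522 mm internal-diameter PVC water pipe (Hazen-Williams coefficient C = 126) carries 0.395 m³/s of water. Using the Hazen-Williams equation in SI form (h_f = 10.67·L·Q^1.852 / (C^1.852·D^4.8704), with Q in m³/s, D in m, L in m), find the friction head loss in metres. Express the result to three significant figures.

h_f ≈ 13.5 m

h_f = 10.67·2310·0.395^1.852 / (126^1.852·0.522^4.8704) = 13.48 m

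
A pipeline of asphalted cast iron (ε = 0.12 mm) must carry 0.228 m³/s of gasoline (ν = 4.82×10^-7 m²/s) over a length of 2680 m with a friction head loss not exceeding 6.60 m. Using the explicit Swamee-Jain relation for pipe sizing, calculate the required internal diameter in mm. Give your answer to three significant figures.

Swamee-Jain (Type III): D = 0.66·[ε^1.25·(LQ²/(gh_f))^4.75 + ν·Q^9.4·(L/(gh_f))^5.2]^0.04
LQ²/(gh_f) = 2.152; L/(gh_f) = 41.39
Term 1 = ε^1.25·(…)^4.75 = 4.78×10^-4; Term 2 = ν·Q^9.4·(…)^5.2 = 1.14×10^-4
D = 0.66·(4.78×10^-4 + 1.14×10^-4)^0.04 = 0.4903 m = 490 mm
Check: V = 1.21 m/s, Re = 1.23×10^6, f = 0.01509, h_f = 6.13 m ≈ 6.60 m ✓

D ≈ 490 mm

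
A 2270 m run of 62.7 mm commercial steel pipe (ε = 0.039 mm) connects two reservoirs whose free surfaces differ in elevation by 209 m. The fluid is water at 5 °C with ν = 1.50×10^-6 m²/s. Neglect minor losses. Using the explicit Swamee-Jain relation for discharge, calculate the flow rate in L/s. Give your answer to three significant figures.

Q ≈ 7.19 L/s

Swamee-Jain (Type II): Q = -0.965·√(gD⁵h_f/L)·ln[ε/(3.7D) + √(3.17ν²L/(gD³h_f))]
√(gD⁵h_f/L) = √(9.81·0.0627⁵·209/2270) = 9.355×10^-4
ε/(3.7D) = 1.68×10^-4; √(3.17ν²L/(gD³h_f)) = 1.79×10^-4
Q = -0.965·9.355×10^-4·ln(3.471×10^-4) = 0.007192 m³/s
Check: V = 2.33 m/s, Re = 9.74×10^4, f = 0.02099, h_f = 210 m ≈ 209 m ✓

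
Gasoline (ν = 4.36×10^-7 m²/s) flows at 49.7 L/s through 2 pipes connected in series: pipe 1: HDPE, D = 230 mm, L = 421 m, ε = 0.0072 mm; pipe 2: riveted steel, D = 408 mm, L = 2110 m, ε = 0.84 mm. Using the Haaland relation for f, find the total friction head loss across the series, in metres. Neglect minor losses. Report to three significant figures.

Pipe 1: V = 1.196 m/s, Re = 6.31×10^5, ε/D = 3.13×10^-5, f = 0.01298, h_1 = f(L/D)V²/2g = 1.732 m
Pipe 2: V = 0.3801 m/s, Re = 3.56×10^5, ε/D = 0.00206, f = 0.02409, h_2 = f(L/D)V²/2g = 0.9176 m
Series → Q common, losses add: H = Σh = 2.650 m

H ≈ 2.65 m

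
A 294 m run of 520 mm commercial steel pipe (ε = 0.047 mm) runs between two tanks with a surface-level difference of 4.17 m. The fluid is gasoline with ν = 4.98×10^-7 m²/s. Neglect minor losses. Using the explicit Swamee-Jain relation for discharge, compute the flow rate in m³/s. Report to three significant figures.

Swamee-Jain (Type II): Q = -0.965·√(gD⁵h_f/L)·ln[ε/(3.7D) + √(3.17ν²L/(gD³h_f))]
√(gD⁵h_f/L) = √(9.81·0.520⁵·4.17/294) = 0.07273
ε/(3.7D) = 2.44×10^-5; √(3.17ν²L/(gD³h_f)) = 6.34×10^-6
Q = -0.965·0.07273·ln(3.077×10^-5) = 0.7292 m³/s
Check: V = 3.43 m/s, Re = 3.59×10^6, f = 0.01235, h_f = 4.20 m ≈ 4.17 m ✓

Q ≈ 0.729 m³/s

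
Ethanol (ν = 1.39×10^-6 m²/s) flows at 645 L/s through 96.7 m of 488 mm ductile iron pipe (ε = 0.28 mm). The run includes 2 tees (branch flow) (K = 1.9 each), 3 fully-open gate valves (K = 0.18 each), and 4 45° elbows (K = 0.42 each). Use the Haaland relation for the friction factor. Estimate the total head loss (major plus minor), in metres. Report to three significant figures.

V = 4Q/(πD²) = 3.448 m/s; V²/2g = 0.6061 m
Re = 1.21×10^6, ε/D = 5.74×10^-4 → f = 0.01759 (Haaland)
Major: h_f = f(L/D)·V²/2g = 0.01759·198.2·0.6061 = 2.113 m
Minor: ΣK = 6.02; h_m = ΣK·V²/2g = 3.649 m
Total H_L = 2.113 + 3.649 = 5.762 m

H_L ≈ 5.76 m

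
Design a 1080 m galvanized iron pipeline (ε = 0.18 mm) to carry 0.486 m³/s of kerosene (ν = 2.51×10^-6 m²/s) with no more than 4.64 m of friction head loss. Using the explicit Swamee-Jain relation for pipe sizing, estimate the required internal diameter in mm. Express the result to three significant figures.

D ≈ 605 mm

Swamee-Jain (Type III): D = 0.66·[ε^1.25·(LQ²/(gh_f))^4.75 + ν·Q^9.4·(L/(gh_f))^5.2]^0.04
LQ²/(gh_f) = 5.604; L/(gh_f) = 23.73
Term 1 = ε^1.25·(…)^4.75 = 0.0749; Term 2 = ν·Q^9.4·(…)^5.2 = 0.0403
D = 0.66·(0.0749 + 0.0403)^0.04 = 0.6053 m = 605 mm
Check: V = 1.69 m/s, Re = 4.07×10^5, f = 0.01660, h_f = 4.30 m ≈ 4.64 m ✓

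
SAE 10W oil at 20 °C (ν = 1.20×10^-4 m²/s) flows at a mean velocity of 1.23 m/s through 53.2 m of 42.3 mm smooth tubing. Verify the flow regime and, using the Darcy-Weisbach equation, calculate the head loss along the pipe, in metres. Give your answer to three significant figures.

Re = VD/ν = 1.23·0.04230/1.20×10^-4 = 434 → laminar (Re < 2300)
f = 64/Re = 0.1476
h_f = f(L/D)V²/(2g) = 0.1476·(53.2/0.04230)·1.23²/(2·9.81) = 14.32 m

h_f ≈ 14.3 m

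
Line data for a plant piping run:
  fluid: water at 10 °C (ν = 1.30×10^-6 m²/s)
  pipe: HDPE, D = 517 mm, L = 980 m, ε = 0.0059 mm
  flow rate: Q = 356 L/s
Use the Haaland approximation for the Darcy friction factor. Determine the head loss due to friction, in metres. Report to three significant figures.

V = 4Q/(πD²) = 4·0.356/(π·0.517²) = 1.696 m/s
Re = VD/ν = 1.696·0.517/1.30×10^-6 = 6.74×10^5 → turbulent
ε/D = 0.0059/517 = 1.14×10^-5
Haaland: f = 0.01255
h_f = f(L/D)V²/(2g) = 0.01255·(980/0.517)·1.696²/(2·9.81) = 3.487 m

h_f ≈ 3.49 m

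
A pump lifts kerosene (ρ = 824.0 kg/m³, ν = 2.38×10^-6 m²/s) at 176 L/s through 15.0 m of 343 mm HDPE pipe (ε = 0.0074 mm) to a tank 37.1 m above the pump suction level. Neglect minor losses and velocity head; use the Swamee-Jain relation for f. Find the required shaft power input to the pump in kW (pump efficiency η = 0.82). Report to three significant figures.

P_shaft ≈ 64.6 kW

V = 4Q/(πD²) = 1.905 m/s; Re = 2.75×10^5; ε/D = 2.16×10^-5; f = 0.01485
h_f = f(L/D)V²/2g = 0.1201 m
Total head H = z + h_f = 37.1 + 0.1201 = 37.22 m
P_hyd = ρgQH = 824.0·9.81·0.176·37.22 = 52.95 kW
P_shaft = P_hyd/η = 52.95/0.82 = 64.58 kW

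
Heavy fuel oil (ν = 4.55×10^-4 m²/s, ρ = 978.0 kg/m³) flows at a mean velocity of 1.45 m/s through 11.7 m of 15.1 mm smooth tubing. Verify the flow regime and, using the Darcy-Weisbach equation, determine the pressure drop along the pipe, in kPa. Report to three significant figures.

Δp ≈ 1060 kPa

Re = VD/ν = 1.45·0.01510/4.55×10^-4 = 48.1 → laminar (Re < 2300)
f = 64/Re = 1.330
h_f = f(L/D)V²/(2g) = 1.330·(11.7/0.01510)·1.45²/(2·9.81) = 110.4 m
Δp = ρg·h_f = 978.0·9.81·110.4 = 1059 kPa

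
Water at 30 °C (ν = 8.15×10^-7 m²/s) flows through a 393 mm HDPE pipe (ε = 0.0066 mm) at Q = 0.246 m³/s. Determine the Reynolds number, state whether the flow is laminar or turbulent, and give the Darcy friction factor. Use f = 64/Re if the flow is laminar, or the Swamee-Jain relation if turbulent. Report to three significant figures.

Re ≈ 9.78×10^5; turbulent; f ≈ 0.0120

V = 4Q/(πD²) = 2.028 m/s
Re = VD/ν = 2.028·0.393/8.15×10^-7 = 9.78×10^5
Re > 4000 → turbulent; ε/D = 1.68×10^-5
Swamee-Jain: f = 0.01205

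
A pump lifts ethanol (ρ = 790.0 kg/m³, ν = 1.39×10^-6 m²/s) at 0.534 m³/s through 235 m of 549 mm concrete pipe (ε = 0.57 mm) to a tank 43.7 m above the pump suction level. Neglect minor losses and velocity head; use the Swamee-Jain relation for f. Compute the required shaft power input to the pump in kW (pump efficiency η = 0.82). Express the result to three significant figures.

V = 4Q/(πD²) = 2.256 m/s; Re = 8.91×10^5; ε/D = 0.00104; f = 0.02024
h_f = f(L/D)V²/2g = 2.247 m
Total head H = z + h_f = 43.7 + 2.247 = 45.95 m
P_hyd = ρgQH = 790.0·9.81·0.534·45.95 = 190.2 kW
P_shaft = P_hyd/η = 190.2/0.82 = 231.9 kW

P_shaft ≈ 232 kW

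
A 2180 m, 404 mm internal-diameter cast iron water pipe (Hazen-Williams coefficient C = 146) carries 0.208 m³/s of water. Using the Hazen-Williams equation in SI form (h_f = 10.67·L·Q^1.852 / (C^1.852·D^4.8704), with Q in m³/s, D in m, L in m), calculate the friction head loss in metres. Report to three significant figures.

h_f = 10.67·2180·0.208^1.852 / (146^1.852·0.404^4.8704) = 10.29 m

h_f ≈ 10.3 m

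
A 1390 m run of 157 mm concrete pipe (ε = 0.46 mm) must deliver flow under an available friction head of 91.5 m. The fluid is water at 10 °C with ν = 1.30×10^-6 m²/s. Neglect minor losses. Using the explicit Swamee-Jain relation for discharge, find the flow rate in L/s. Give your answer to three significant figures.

Q ≈ 53.7 L/s

Swamee-Jain (Type II): Q = -0.965·√(gD⁵h_f/L)·ln[ε/(3.7D) + √(3.17ν²L/(gD³h_f))]
√(gD⁵h_f/L) = √(9.81·0.157⁵·91.5/1390) = 0.007849
ε/(3.7D) = 7.92×10^-4; √(3.17ν²L/(gD³h_f)) = 4.63×10^-5
Q = -0.965·0.007849·ln(8.382×10^-4) = 0.05365 m³/s
Check: V = 2.77 m/s, Re = 3.35×10^5, f = 0.02654, h_f = 92.0 m ≈ 91.5 m ✓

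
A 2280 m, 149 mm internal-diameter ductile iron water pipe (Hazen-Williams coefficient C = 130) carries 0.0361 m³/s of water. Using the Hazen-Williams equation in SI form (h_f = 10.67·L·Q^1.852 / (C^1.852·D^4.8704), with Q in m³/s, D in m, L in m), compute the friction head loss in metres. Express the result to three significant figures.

h_f ≈ 67.1 m

h_f = 10.67·2280·0.0361^1.852 / (130^1.852·0.149^4.8704) = 67.06 m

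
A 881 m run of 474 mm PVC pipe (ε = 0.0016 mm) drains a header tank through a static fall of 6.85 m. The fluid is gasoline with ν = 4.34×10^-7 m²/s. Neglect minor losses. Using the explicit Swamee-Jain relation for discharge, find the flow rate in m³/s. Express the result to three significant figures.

Swamee-Jain (Type II): Q = -0.965·√(gD⁵h_f/L)·ln[ε/(3.7D) + √(3.17ν²L/(gD³h_f))]
√(gD⁵h_f/L) = √(9.81·0.474⁵·6.85/881) = 0.04272
ε/(3.7D) = 9.12×10^-7; √(3.17ν²L/(gD³h_f)) = 8.57×10^-6
Q = -0.965·0.04272·ln(9.486×10^-6) = 0.4768 m³/s
Check: V = 2.70 m/s, Re = 2.95×10^6, f = 0.009919, h_f = 6.86 m ≈ 6.85 m ✓

Q ≈ 0.477 m³/s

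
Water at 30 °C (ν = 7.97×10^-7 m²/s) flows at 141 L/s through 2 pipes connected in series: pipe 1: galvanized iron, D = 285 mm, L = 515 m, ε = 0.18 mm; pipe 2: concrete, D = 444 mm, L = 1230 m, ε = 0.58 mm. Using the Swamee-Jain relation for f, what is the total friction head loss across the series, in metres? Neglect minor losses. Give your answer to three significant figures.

Pipe 1: V = 2.210 m/s, Re = 7.90×10^5, ε/D = 6.32×10^-4, f = 0.01825, h_1 = f(L/D)V²/2g = 8.211 m
Pipe 2: V = 0.9107 m/s, Re = 5.07×10^5, ε/D = 0.00131, f = 0.02159, h_2 = f(L/D)V²/2g = 2.528 m
Series → Q common, losses add: H = Σh = 10.74 m

H ≈ 10.7 m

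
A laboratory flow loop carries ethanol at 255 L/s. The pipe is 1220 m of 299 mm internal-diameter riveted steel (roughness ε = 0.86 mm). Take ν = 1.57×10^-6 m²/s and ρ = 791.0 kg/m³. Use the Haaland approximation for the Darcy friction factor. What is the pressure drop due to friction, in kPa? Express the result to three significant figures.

Δp ≈ 555 kPa

V = 4Q/(πD²) = 4·0.255/(π·0.299²) = 3.632 m/s
Re = VD/ν = 3.632·0.299/1.57×10^-6 = 6.92×10^5 → turbulent
ε/D = 0.86/299 = 0.00288
Haaland: f = 0.02609
h_f = f(L/D)V²/(2g) = 0.02609·(1220/0.299)·3.632²/(2·9.81) = 71.57 m
Δp = ρg·h_f = 791.0·9.81·71.57 = 555.3 kPa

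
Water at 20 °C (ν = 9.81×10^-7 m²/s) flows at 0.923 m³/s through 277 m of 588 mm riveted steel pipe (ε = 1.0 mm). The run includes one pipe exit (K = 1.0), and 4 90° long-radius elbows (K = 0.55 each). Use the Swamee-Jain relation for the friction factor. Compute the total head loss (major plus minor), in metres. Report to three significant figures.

H_L ≈ 8.15 m

V = 4Q/(πD²) = 3.399 m/s; V²/2g = 0.5889 m
Re = 2.04×10^6, ε/D = 0.00170 → f = 0.02259 (Swamee-Jain)
Major: h_f = f(L/D)·V²/2g = 0.02259·471.1·0.5889 = 6.268 m
Minor: ΣK = 3.20; h_m = ΣK·V²/2g = 1.884 m
Total H_L = 6.268 + 1.884 = 8.152 m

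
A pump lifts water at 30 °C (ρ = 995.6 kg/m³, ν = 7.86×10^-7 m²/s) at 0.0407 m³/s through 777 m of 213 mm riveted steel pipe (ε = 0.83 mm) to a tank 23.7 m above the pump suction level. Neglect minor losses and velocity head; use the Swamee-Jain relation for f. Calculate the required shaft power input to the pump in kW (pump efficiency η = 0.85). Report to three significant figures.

P_shaft ≈ 14.3 kW

V = 4Q/(πD²) = 1.142 m/s; Re = 3.10×10^5; ε/D = 0.00390; f = 0.02870
h_f = f(L/D)V²/2g = 6.962 m
Total head H = z + h_f = 23.7 + 6.962 = 30.66 m
P_hyd = ρgQH = 995.6·9.81·0.0407·30.66 = 12.19 kW
P_shaft = P_hyd/η = 12.19/0.85 = 14.34 kW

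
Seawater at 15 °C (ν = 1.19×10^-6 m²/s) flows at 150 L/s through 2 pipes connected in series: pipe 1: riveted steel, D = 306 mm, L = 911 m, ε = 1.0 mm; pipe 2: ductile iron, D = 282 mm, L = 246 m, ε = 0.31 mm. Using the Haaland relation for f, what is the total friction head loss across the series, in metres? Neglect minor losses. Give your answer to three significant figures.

Pipe 1: V = 2.040 m/s, Re = 5.24×10^5, ε/D = 0.00327, f = 0.02708, h_1 = f(L/D)V²/2g = 17.09 m
Pipe 2: V = 2.402 m/s, Re = 5.69×10^5, ε/D = 0.00110, f = 0.02057, h_2 = f(L/D)V²/2g = 5.274 m
Series → Q common, losses add: H = Σh = 22.37 m

H ≈ 22.4 m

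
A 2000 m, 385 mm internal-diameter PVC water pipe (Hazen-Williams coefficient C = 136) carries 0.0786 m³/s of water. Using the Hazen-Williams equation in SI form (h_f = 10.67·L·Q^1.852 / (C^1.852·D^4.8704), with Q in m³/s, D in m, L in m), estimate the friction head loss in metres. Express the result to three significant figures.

h_f = 10.67·2000·0.0786^1.852 / (136^1.852·0.385^4.8704) = 2.245 m

h_f ≈ 2.24 m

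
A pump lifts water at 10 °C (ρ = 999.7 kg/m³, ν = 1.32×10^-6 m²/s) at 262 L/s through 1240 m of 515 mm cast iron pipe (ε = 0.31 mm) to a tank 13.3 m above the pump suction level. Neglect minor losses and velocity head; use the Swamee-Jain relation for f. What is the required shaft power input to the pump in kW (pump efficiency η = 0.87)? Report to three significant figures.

P_shaft ≈ 49.8 kW

V = 4Q/(πD²) = 1.258 m/s; Re = 4.91×10^5; ε/D = 6.02×10^-4; f = 0.01840
h_f = f(L/D)V²/2g = 3.572 m
Total head H = z + h_f = 13.3 + 3.572 = 16.87 m
P_hyd = ρgQH = 999.7·9.81·0.262·16.87 = 43.35 kW
P_shaft = P_hyd/η = 43.35/0.87 = 49.83 kW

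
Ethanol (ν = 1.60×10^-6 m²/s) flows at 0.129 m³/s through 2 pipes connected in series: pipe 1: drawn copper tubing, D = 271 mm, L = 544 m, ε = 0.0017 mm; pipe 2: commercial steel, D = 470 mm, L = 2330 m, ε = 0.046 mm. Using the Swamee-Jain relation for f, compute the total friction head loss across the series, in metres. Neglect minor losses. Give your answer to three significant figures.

Pipe 1: V = 2.236 m/s, Re = 3.79×10^5, ε/D = 6.27×10^-6, f = 0.01385, h_1 = f(L/D)V²/2g = 7.088 m
Pipe 2: V = 0.7435 m/s, Re = 2.18×10^5, ε/D = 9.79×10^-5, f = 0.01615, h_2 = f(L/D)V²/2g = 2.256 m
Series → Q common, losses add: H = Σh = 9.344 m

H ≈ 9.34 m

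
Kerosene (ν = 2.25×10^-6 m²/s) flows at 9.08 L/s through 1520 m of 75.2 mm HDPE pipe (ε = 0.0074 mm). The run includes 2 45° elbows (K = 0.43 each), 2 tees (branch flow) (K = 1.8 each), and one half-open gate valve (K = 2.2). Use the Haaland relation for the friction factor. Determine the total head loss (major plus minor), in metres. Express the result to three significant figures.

H_L ≈ 86.1 m

V = 4Q/(πD²) = 2.044 m/s; V²/2g = 0.2130 m
Re = 6.83×10^4, ε/D = 9.84×10^-5 → f = 0.01967 (Haaland)
Major: h_f = f(L/D)·V²/2g = 0.01967·20213·0.2130 = 84.69 m
Minor: ΣK = 6.66; h_m = ΣK·V²/2g = 1.419 m
Total H_L = 84.69 + 1.419 = 86.11 m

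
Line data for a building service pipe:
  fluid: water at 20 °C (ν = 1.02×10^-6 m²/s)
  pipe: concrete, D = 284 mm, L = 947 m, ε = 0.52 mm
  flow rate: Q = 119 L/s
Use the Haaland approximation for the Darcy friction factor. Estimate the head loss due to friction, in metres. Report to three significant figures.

V = 4Q/(πD²) = 4·0.119/(π·0.284²) = 1.879 m/s
Re = VD/ν = 1.879·0.284/1.02×10^-6 = 5.23×10^5 → turbulent
ε/D = 0.52/284 = 0.00183
Haaland: f = 0.02325
h_f = f(L/D)V²/(2g) = 0.02325·(947/0.284)·1.879²/(2·9.81) = 13.95 m

h_f ≈ 13.9 m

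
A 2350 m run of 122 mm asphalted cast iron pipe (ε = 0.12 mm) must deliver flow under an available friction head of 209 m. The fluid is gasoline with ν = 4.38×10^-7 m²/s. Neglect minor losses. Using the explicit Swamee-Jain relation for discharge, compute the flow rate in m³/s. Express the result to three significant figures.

Q ≈ 0.0382 m³/s

Swamee-Jain (Type II): Q = -0.965·√(gD⁵h_f/L)·ln[ε/(3.7D) + √(3.17ν²L/(gD³h_f))]
√(gD⁵h_f/L) = √(9.81·0.122⁵·209/2350) = 0.004856
ε/(3.7D) = 2.66×10^-4; √(3.17ν²L/(gD³h_f)) = 1.96×10^-5
Q = -0.965·0.004856·ln(2.854×10^-4) = 0.03824 m³/s
Check: V = 3.27 m/s, Re = 9.11×10^5, f = 0.01999, h_f = 210 m ≈ 209 m ✓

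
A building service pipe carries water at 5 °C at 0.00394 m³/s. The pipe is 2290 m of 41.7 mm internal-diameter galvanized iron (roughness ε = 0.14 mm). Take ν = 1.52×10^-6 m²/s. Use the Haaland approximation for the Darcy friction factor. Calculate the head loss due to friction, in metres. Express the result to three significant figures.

h_f ≈ 662 m

V = 4Q/(πD²) = 4·0.00394/(π·0.0417²) = 2.885 m/s
Re = VD/ν = 2.885·0.0417/1.52×10^-6 = 7.91×10^4 → turbulent
ε/D = 0.14/41.7 = 0.00336
Haaland: f = 0.02843
h_f = f(L/D)V²/(2g) = 0.02843·(2290/0.0417)·2.885²/(2·9.81) = 662.3 m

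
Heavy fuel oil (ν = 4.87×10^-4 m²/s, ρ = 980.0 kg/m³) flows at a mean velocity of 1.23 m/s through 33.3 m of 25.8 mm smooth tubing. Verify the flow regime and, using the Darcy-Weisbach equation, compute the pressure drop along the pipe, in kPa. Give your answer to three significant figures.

Re = VD/ν = 1.23·0.02580/4.87×10^-4 = 65.2 → laminar (Re < 2300)
f = 64/Re = 0.9822
h_f = f(L/D)V²/(2g) = 0.9822·(33.3/0.02580)·1.23²/(2·9.81) = 97.75 m
Δp = ρg·h_f = 980.0·9.81·97.75 = 939.8 kPa

Δp ≈ 940 kPa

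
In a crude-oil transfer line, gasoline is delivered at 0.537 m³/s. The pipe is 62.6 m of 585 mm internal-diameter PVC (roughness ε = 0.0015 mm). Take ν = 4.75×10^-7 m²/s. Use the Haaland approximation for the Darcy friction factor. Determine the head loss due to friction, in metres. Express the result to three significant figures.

h_f ≈ 0.220 m

V = 4Q/(πD²) = 4·0.537/(π·0.585²) = 1.998 m/s
Re = VD/ν = 1.998·0.585/4.75×10^-7 = 2.46×10^6 → turbulent
ε/D = 0.0015/585 = 2.56×10^-6
Haaland: f = 0.01009
h_f = f(L/D)V²/(2g) = 0.01009·(62.6/0.585)·1.998²/(2·9.81) = 0.2197 m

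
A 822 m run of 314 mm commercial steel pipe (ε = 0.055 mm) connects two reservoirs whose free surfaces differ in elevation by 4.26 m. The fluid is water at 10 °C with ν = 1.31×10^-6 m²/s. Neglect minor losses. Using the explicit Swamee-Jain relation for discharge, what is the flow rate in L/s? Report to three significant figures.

Q ≈ 110 L/s

Swamee-Jain (Type II): Q = -0.965·√(gD⁵h_f/L)·ln[ε/(3.7D) + √(3.17ν²L/(gD³h_f))]
√(gD⁵h_f/L) = √(9.81·0.314⁵·4.26/822) = 0.01246
ε/(3.7D) = 4.73×10^-5; √(3.17ν²L/(gD³h_f)) = 5.88×10^-5
Q = -0.965·0.01246·ln(1.061×10^-4) = 0.1100 m³/s
Check: V = 1.42 m/s, Re = 3.41×10^5, f = 0.01588, h_f = 4.27 m ≈ 4.26 m ✓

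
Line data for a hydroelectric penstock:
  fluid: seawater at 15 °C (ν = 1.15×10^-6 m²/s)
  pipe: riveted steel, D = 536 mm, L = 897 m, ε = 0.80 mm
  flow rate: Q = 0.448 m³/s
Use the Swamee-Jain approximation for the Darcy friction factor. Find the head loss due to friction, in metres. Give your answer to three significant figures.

V = 4Q/(πD²) = 4·0.448/(π·0.536²) = 1.985 m/s
Re = VD/ν = 1.985·0.536/1.15×10^-6 = 9.25×10^5 → turbulent
ε/D = 0.80/536 = 0.00149
Swamee-Jain: f = 0.02203
h_f = f(L/D)V²/(2g) = 0.02203·(897/0.536)·1.985²/(2·9.81) = 7.407 m

h_f ≈ 7.41 m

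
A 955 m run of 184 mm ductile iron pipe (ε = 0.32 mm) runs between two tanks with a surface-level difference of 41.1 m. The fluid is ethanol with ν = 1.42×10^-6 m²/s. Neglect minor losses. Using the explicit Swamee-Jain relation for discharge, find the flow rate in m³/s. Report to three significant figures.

Q ≈ 0.0689 m³/s

Swamee-Jain (Type II): Q = -0.965·√(gD⁵h_f/L)·ln[ε/(3.7D) + √(3.17ν²L/(gD³h_f))]
√(gD⁵h_f/L) = √(9.81·0.184⁵·41.1/955) = 0.009436
ε/(3.7D) = 4.70×10^-4; √(3.17ν²L/(gD³h_f)) = 4.93×10^-5
Q = -0.965·0.009436·ln(5.193×10^-4) = 0.06887 m³/s
Check: V = 2.59 m/s, Re = 3.36×10^5, f = 0.02331, h_f = 41.4 m ≈ 41.1 m ✓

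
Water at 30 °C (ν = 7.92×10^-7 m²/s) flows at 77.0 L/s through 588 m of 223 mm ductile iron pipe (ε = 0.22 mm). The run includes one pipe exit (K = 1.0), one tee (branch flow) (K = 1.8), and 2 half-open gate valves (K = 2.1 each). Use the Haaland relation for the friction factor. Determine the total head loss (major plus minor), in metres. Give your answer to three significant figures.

V = 4Q/(πD²) = 1.971 m/s; V²/2g = 0.1981 m
Re = 5.55×10^5, ε/D = 9.87×10^-4 → f = 0.02009 (Haaland)
Major: h_f = f(L/D)·V²/2g = 0.02009·2637·0.1981 = 10.49 m
Minor: ΣK = 7.00; h_m = ΣK·V²/2g = 1.387 m
Total H_L = 10.49 + 1.387 = 11.88 m

H_L ≈ 11.9 m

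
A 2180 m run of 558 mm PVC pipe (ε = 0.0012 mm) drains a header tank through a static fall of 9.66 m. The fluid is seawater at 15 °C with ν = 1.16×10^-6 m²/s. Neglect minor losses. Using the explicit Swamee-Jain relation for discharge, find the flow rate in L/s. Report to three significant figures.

Q ≈ 497 L/s

Swamee-Jain (Type II): Q = -0.965·√(gD⁵h_f/L)·ln[ε/(3.7D) + √(3.17ν²L/(gD³h_f))]
√(gD⁵h_f/L) = √(9.81·0.558⁵·9.66/2180) = 0.04849
ε/(3.7D) = 5.81×10^-7; √(3.17ν²L/(gD³h_f)) = 2.38×10^-5
Q = -0.965·0.04849·ln(2.435×10^-5) = 0.4971 m³/s
Check: V = 2.03 m/s, Re = 9.78×10^5, f = 0.01170, h_f = 9.63 m ≈ 9.66 m ✓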